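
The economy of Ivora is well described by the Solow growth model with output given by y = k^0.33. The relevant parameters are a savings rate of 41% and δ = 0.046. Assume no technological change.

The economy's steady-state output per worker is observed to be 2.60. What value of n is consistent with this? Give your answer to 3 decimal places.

In steady state, investment equals break-even investment: s·k^α = (n + δ)·k.
Since y* = [s/(n + δ)]^(α/(1−α)), we have s/(n + δ) = (y*)^((1−α)/α) = 2.60^2.0303 = 6.9586.
Therefore n + δ = s / 6.9586 = 0.41 / 6.9586 = 0.0589, so n = 0.0589 − 0.046 = 0.0129.

n ≈ 0.013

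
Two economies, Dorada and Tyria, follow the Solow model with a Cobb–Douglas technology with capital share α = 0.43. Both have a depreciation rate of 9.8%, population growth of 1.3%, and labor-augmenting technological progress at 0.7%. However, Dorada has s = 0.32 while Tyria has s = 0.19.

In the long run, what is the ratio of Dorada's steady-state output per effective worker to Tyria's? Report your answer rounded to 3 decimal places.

y*_D / y*_T ≈ 1.482

Steady-state y* = [s/(n + g + δ)]^(α/(1−α)), so the ratio is [ (s_D/(n + g + δ)_D) / (s_T/(n + g + δ)_T) ]^0.7544.
s_D/(n + g + δ)_D = 0.32/0.118 = 2.7119; s_T/(n + g + δ)_T = 0.19/0.118 = 1.6102.
Ratio = (2.7119/1.6102)^0.7544 = 1.6842^0.7544 ≈ 1.4818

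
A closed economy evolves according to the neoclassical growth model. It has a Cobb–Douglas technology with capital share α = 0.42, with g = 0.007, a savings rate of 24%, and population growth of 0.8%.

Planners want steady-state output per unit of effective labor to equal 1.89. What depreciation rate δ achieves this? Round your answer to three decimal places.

At the steady state, Δk = 0, so s·k^α = (n + g + δ)·k.
Since y* = [s/(n + g + δ)]^(α/(1−α)), we have s/(n + g + δ) = (y*)^((1−α)/α) = 1.89^1.381 = 2.4088.
Therefore n + g + δ = s / 2.4088 = 0.24 / 2.4088 = 0.0996, so δ = 0.0996 − 0.015 = 0.0846.

δ ≈ 0.085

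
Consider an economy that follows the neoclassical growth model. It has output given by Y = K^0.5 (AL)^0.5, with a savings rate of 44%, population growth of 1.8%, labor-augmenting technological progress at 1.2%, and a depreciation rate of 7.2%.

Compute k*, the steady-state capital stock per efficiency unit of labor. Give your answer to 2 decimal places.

k* ≈ 18.61

Steady state requires s·f(k) = (n + g + δ)·k, i.e. s·k^α = (n + g + δ)·k.
Rearranging, k^(1−α) = s / (n + g + δ).
k^0.5 = 0.44 / (0.018 + 0.012 + 0.072) = 0.44 / 0.102 = 4.3137
k* = 4.3137^(1/0.5) ≈ 18.6080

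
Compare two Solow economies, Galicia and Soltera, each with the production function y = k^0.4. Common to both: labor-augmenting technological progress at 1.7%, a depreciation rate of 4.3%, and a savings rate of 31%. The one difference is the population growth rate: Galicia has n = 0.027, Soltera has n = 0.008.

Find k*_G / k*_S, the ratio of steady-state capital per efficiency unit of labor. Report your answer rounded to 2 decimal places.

ratio ≈ 0.66

Steady-state k* = [s/(n + g + δ)]^(1/(1−α)), so the ratio is [ (s_G/(n + g + δ)_G) / (s_S/(n + g + δ)_S) ]^1.6667.
s_G/(n + g + δ)_G = 0.31/0.087 = 3.5632; s_S/(n + g + δ)_S = 0.31/0.068 = 4.5588.
Ratio = (3.5632/4.5588)^1.6667 = 0.7816^1.6667 ≈ 0.6632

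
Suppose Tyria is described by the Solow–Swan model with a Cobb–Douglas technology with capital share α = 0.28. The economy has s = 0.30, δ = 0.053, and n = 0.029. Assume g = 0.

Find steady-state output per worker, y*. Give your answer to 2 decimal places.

y* ≈ 1.66

In steady state, investment equals break-even investment: s·k^α = (n + δ)·k.
Rearranging, k^(1−α) = s / (n + δ).
k^0.72 = 0.30 / (0.029 + 0.053) = 0.30 / 0.082 = 3.6585
k* = 3.6585^(1/0.72) ≈ 6.0585
y* = (k*)^α = 6.0585^0.28 ≈ 1.6560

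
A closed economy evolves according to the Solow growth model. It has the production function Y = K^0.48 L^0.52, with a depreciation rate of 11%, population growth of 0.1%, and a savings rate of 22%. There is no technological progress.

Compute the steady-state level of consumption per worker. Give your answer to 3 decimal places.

Steady state requires s·f(k) = (n + δ)·k, i.e. s·k^α = (n + δ)·k.
Dividing both sides by k: k^(1−α) = s / (n + δ).
k^0.52 = 0.22 / (0.001 + 0.110) = 0.22 / 0.111 = 1.9820
k* = 1.9820^(1/0.52) ≈ 3.7269
y* = (k*)^α = 3.7269^0.48 ≈ 1.8804
c* = (1 − s)·y* = (1 − 0.22) × 1.8804 ≈ 1.4667

c* = 1.467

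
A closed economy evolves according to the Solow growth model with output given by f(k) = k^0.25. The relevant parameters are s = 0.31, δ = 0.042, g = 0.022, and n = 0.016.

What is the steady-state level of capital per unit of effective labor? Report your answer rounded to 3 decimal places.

At the steady state, Δk = 0, so s·k^α = (n + g + δ)·k.
Rearranging, k^(1−α) = s / (n + g + δ).
k^0.75 = 0.31 / (0.016 + 0.022 + 0.042) = 0.31 / 0.080 = 3.8750
k* = 3.8750^(1/0.75) ≈ 6.0864

k* = 6.086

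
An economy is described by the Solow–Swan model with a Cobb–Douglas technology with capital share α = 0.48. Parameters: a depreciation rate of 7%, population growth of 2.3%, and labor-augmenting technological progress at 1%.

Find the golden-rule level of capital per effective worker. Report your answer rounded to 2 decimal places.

k_gold ≈ 19.29

The golden rule sets f'(k) = n + g + δ, i.e. α·k^(α−1) = n + g + δ.
So k^(1−α) = α / (n + g + δ) = 0.48 / 0.103 = 4.6602.
k_gold = 4.6602^(1/0.52) ≈ 19.2927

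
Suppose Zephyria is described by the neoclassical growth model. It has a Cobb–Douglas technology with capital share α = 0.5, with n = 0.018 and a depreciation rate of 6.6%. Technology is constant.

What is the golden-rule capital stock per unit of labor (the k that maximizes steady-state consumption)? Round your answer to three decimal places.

The golden rule sets f'(k) = n + δ, i.e. α·k^(α−1) = n + δ.
So k^(1−α) = α / (n + δ) = 0.5 / 0.084 = 5.9524.
k_gold = 5.9524^(1/0.5) ≈ 35.4311

k_gold ≈ 35.431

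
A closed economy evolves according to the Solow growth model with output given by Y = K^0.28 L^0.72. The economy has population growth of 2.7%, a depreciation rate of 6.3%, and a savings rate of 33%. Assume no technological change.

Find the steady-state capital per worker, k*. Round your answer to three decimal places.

k* = 6.077

In steady state, investment equals break-even investment: s·k^α = (n + δ)·k.
Rearranging, k^(1−α) = s / (n + δ).
k^0.72 = 0.33 / (0.027 + 0.063) = 0.33 / 0.090 = 3.6667
k* = 3.6667^(1/0.72) ≈ 6.0774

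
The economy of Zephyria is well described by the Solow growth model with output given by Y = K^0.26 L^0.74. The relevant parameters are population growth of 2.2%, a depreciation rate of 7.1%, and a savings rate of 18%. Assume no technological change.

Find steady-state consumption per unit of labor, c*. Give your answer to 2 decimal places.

c* = 1.03

At the steady state, Δk = 0, so s·k^α = (n + δ)·k.
Rearranging, k^(1−α) = s / (n + δ).
k^0.74 = 0.18 / (0.022 + 0.071) = 0.18 / 0.093 = 1.9355
k* = 1.9355^(1/0.74) ≈ 2.4409
y* = (k*)^α = 2.4409^0.26 ≈ 1.2611
c* = (1 − s)·y* = (1 − 0.18) × 1.2611 ≈ 1.0341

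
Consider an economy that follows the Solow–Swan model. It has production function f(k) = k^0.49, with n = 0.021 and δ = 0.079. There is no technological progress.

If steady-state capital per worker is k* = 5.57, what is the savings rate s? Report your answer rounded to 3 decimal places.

s ≈ 0.240

At the steady state, Δk = 0, so s·k^α = (n + δ)·k.
So s / (n + δ) = (k*)^(1−α) = 5.57^0.51 = 2.4010.
Therefore s = 2.4010 × (n + δ) = 2.4010 × 0.100 = 0.2401.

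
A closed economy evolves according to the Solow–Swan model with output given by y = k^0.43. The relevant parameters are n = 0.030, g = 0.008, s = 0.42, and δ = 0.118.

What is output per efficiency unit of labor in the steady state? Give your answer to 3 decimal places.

In steady state, investment equals break-even investment: s·k^α = (n + g + δ)·k.
Dividing both sides by k: k^(1−α) = s / (n + g + δ).
k^0.57 = 0.42 / (0.030 + 0.008 + 0.118) = 0.42 / 0.156 = 2.6923
k* = 2.6923^(1/0.57) ≈ 5.6833
y* = (k*)^α = 5.6833^0.43 ≈ 2.1110

y* ≈ 2.111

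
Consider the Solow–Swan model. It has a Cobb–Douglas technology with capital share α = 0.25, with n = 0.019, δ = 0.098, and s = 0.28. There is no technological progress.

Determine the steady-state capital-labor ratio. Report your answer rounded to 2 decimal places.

Steady state requires s·f(k) = (n + δ)·k, i.e. s·k^α = (n + δ)·k.
Rearranging, k^(1−α) = s / (n + δ).
k^0.75 = 0.28 / (0.019 + 0.098) = 0.28 / 0.117 = 2.3932
k* = 2.3932^(1/0.75) ≈ 3.2011

k* ≈ 3.20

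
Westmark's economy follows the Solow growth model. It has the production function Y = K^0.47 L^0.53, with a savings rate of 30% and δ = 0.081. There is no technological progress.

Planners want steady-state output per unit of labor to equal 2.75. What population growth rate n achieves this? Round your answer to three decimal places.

At the steady state, Δk = 0, so s·k^α = (n + δ)·k.
Since y* = [s/(n + δ)]^(α/(1−α)), we have s/(n + δ) = (y*)^((1−α)/α) = 2.75^1.1277 = 3.1292.
Therefore n + δ = s / 3.1292 = 0.30 / 3.1292 = 0.0959, so n = 0.0959 − 0.081 = 0.0149.

n ≈ 0.015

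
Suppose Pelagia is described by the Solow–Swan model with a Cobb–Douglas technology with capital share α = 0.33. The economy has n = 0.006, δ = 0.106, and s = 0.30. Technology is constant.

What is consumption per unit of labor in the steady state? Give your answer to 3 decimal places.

Steady state requires s·f(k) = (n + δ)·k, i.e. s·k^α = (n + δ)·k.
Dividing both sides by k: k^(1−α) = s / (n + δ).
k^0.67 = 0.30 / (0.006 + 0.106) = 0.30 / 0.112 = 2.6786
k* = 2.6786^(1/0.67) ≈ 4.3518
y* = (k*)^α = 4.3518^0.33 ≈ 1.6247
c* = (1 − s)·y* = (1 − 0.30) × 1.6247 ≈ 1.1373

c* ≈ 1.137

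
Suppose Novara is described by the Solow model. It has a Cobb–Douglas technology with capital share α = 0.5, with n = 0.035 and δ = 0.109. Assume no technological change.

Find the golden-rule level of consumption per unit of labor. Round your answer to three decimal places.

At the golden rule, f'(k) = n + δ, so α·k^(α−1) = n + δ and k_gold = (α/(n + δ))^(1/(1−α)).
k_gold = (0.5/0.144)^(1/0.5) = 3.4722^2 ≈ 12.0562
c_gold = f(k_gold) − (n + δ)·k_gold = 3.4722 − 0.144×12.0562 ≈ 1.7361

c_gold ≈ 1.736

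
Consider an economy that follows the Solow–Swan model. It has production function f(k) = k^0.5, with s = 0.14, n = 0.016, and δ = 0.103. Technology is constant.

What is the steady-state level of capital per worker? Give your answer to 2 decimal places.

k* ≈ 1.38

At the steady state, Δk = 0, so s·k^α = (n + δ)·k.
Rearranging, k^(1−α) = s / (n + δ).
k^0.5 = 0.14 / (0.016 + 0.103) = 0.14 / 0.119 = 1.1765
k* = 1.1765^(1/0.5) ≈ 1.3842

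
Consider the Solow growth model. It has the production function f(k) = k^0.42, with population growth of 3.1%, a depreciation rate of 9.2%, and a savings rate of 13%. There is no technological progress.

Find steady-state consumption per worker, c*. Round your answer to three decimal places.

c* ≈ 0.906

At the steady state, Δk = 0, so s·k^α = (n + δ)·k.
Rearranging, k^(1−α) = s / (n + δ).
k^0.58 = 0.13 / (0.031 + 0.092) = 0.13 / 0.123 = 1.0569
k* = 1.0569^(1/0.58) ≈ 1.1001
y* = (k*)^α = 1.1001^0.42 ≈ 1.0409
c* = (1 − s)·y* = (1 − 0.13) × 1.0409 ≈ 0.9056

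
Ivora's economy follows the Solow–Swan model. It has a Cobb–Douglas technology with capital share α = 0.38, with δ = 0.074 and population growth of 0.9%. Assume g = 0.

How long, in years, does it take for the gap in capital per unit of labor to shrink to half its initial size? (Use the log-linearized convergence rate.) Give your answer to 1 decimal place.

Near the steady state the convergence rate is λ = (1 − α)(n + δ).
λ = (1 − 0.38) × 0.083 = 0.62 × 0.083 = 0.05146
Half-life = ln 2 / λ = 0.6931 / 0.05146 ≈ 13.47 years

about 13.5 years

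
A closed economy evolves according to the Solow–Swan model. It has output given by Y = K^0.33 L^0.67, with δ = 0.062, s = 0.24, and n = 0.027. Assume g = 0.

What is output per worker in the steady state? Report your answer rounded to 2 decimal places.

In steady state, investment equals break-even investment: s·k^α = (n + δ)·k.
Rearranging, k^(1−α) = s / (n + δ).
k^0.67 = 0.24 / (0.027 + 0.062) = 0.24 / 0.089 = 2.6966
k* = 2.6966^(1/0.67) ≈ 4.3955
y* = (k*)^α = 4.3955^0.33 ≈ 1.6300

y* ≈ 1.63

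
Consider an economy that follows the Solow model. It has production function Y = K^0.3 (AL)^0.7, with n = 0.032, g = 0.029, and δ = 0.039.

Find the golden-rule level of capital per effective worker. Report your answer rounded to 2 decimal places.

k_gold ≈ 4.80

The golden rule sets f'(k) = n + g + δ, i.e. α·k^(α−1) = n + g + δ.
So k^(1−α) = α / (n + g + δ) = 0.3 / 0.100 = 3.0000.
k_gold = 3.0000^(1/0.7) ≈ 4.8040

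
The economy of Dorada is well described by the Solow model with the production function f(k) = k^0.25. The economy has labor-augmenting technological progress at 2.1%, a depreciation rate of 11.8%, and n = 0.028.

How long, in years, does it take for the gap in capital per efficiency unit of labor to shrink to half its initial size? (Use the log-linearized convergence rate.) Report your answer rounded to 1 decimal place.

Near the steady state the convergence rate is λ = (1 − α)(n + g + δ).
λ = (1 − 0.25) × 0.167 = 0.75 × 0.167 = 0.12525
Half-life = ln 2 / λ = 0.6931 / 0.12525 ≈ 5.53 years

about 5.5 years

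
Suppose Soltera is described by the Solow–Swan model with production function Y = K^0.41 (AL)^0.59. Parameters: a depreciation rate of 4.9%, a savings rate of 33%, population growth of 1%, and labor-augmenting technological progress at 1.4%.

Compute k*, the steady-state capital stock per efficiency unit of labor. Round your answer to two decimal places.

k* = 12.90

Steady state requires s·f(k) = (n + g + δ)·k, i.e. s·k^α = (n + g + δ)·k.
Dividing both sides by k: k^(1−α) = s / (n + g + δ).
k^0.59 = 0.33 / (0.010 + 0.014 + 0.049) = 0.33 / 0.073 = 4.5205
k* = 4.5205^(1/0.59) ≈ 12.8969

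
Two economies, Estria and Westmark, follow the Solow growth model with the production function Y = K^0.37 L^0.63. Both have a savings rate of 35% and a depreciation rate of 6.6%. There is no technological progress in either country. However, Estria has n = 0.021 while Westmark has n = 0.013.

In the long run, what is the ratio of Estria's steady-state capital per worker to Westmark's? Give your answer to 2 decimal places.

Steady-state k* = [s/(n + δ)]^(1/(1−α)), so the ratio is [ (s_E/(n + δ)_E) / (s_W/(n + δ)_W) ]^1.5873.
s_E/(n + δ)_E = 0.35/0.087 = 4.0230; s_W/(n + δ)_W = 0.35/0.079 = 4.4304.
Ratio = (4.0230/4.4304)^1.5873 = 0.9080^1.5873 ≈ 0.8580

ratio ≈ 0.86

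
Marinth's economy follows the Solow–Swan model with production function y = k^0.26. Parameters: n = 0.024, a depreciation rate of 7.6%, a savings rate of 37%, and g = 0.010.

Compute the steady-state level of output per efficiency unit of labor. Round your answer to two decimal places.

y* ≈ 1.53

In steady state, investment equals break-even investment: s·k^α = (n + g + δ)·k.
Dividing both sides by k: k^(1−α) = s / (n + g + δ).
k^0.74 = 0.37 / (0.024 + 0.010 + 0.076) = 0.37 / 0.110 = 3.3636
k* = 3.3636^(1/0.74) ≈ 5.1511
y* = (k*)^α = 5.1511^0.26 ≈ 1.5314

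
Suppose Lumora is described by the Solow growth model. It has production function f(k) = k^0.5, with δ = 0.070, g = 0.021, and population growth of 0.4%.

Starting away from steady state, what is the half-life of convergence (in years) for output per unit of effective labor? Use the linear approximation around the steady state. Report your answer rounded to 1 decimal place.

Near the steady state the convergence rate is λ = (1 − α)(n + g + δ).
λ = (1 − 0.5) × 0.095 = 0.5 × 0.095 = 0.0475
Half-life = ln 2 / λ = 0.6931 / 0.0475 ≈ 14.59 years

about 14.6 years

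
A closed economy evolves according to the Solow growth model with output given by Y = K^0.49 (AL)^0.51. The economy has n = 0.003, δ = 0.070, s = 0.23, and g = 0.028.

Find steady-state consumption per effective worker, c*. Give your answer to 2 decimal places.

Steady state requires s·f(k) = (n + g + δ)·k, i.e. s·k^α = (n + g + δ)·k.
Dividing both sides by k: k^(1−α) = s / (n + g + δ).
k^0.51 = 0.23 / (0.003 + 0.028 + 0.070) = 0.23 / 0.101 = 2.2772
k* = 2.2772^(1/0.51) ≈ 5.0210
y* = (k*)^α = 5.0210^0.49 ≈ 2.2049
c* = (1 − s)·y* = (1 − 0.23) × 2.2049 ≈ 1.6978

c* ≈ 1.70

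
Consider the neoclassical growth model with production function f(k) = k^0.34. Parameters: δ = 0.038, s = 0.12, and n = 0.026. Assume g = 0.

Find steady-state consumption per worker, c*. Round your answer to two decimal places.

c* = 1.22

Steady state requires s·f(k) = (n + δ)·k, i.e. s·k^α = (n + δ)·k.
Dividing both sides by k: k^(1−α) = s / (n + δ).
k^0.66 = 0.12 / (0.026 + 0.038) = 0.12 / 0.064 = 1.8750
k* = 1.8750^(1/0.66) ≈ 2.5920
y* = (k*)^α = 2.5920^0.34 ≈ 1.3824
c* = (1 − s)·y* = (1 − 0.12) × 1.3824 ≈ 1.2165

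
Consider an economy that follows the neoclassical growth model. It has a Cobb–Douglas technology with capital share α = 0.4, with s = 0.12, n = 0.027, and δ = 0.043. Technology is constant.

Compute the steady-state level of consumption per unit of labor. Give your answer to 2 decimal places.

Steady state requires s·f(k) = (n + δ)·k, i.e. s·k^α = (n + δ)·k.
Rearranging, k^(1−α) = s / (n + δ).
k^0.6 = 0.12 / (0.027 + 0.043) = 0.12 / 0.070 = 1.7143
k* = 1.7143^(1/0.6) ≈ 2.4555
y* = (k*)^α = 2.4555^0.4 ≈ 1.4324
c* = (1 − s)·y* = (1 − 0.12) × 1.4324 ≈ 1.2605

c* ≈ 1.26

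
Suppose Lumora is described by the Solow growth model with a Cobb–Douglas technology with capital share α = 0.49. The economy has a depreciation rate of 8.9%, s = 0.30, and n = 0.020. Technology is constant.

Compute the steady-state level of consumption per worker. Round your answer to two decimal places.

Steady state requires s·f(k) = (n + δ)·k, i.e. s·k^α = (n + δ)·k.
Rearranging, k^(1−α) = s / (n + δ).
k^0.51 = 0.30 / (0.020 + 0.089) = 0.30 / 0.109 = 2.7523
k* = 2.7523^(1/0.51) ≈ 7.2803
y* = (k*)^α = 7.2803^0.49 ≈ 2.6452
c* = (1 − s)·y* = (1 − 0.30) × 2.6452 ≈ 1.8516

c* = 1.85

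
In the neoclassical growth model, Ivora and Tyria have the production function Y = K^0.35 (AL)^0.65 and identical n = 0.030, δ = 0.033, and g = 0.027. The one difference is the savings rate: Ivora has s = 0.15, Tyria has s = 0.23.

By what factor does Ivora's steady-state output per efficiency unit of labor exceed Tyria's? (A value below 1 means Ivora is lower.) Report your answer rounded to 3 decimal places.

Steady-state y* = [s/(n + g + δ)]^(α/(1−α)), so the ratio is [ (s_I/(n + g + δ)_I) / (s_T/(n + g + δ)_T) ]^0.5385.
s_I/(n + g + δ)_I = 0.15/0.090 = 1.6667; s_T/(n + g + δ)_T = 0.23/0.090 = 2.5556.
Ratio = (1.6667/2.5556)^0.5385 = 0.6522^0.5385 ≈ 0.7944

y*_I / y*_T ≈ 0.794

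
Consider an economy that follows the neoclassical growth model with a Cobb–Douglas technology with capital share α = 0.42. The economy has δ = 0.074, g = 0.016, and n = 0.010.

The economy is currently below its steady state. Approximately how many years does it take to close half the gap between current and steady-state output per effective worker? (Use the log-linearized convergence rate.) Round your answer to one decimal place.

about 12.0 years

Near the steady state the convergence rate is λ = (1 − α)(n + g + δ).
λ = (1 − 0.42) × 0.100 = 0.58 × 0.100 = 0.0580
Half-life = ln 2 / λ = 0.6931 / 0.0580 ≈ 11.95 years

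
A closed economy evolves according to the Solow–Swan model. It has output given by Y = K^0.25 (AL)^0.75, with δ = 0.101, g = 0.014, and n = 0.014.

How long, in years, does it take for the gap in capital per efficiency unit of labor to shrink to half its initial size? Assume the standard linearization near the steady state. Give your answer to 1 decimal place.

about 7.2 years

Near the steady state the convergence rate is λ = (1 − α)(n + g + δ).
λ = (1 − 0.25) × 0.129 = 0.75 × 0.129 = 0.09675
Half-life = ln 2 / λ = 0.6931 / 0.09675 ≈ 7.16 years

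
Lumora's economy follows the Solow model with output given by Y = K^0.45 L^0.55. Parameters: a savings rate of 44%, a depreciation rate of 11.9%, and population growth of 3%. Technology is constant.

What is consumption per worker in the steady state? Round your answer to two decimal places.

c* ≈ 1.36

In steady state, investment equals break-even investment: s·k^α = (n + δ)·k.
Rearranging, k^(1−α) = s / (n + δ).
k^0.55 = 0.44 / (0.030 + 0.119) = 0.44 / 0.149 = 2.9530
k* = 2.9530^(1/0.55) ≈ 7.1618
y* = (k*)^α = 7.1618^0.45 ≈ 2.4253
c* = (1 − s)·y* = (1 − 0.44) × 2.4253 ≈ 1.3582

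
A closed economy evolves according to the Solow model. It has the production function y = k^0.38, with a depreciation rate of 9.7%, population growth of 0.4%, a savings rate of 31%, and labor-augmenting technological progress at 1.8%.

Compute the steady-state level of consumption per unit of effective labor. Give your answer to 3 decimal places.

c* ≈ 1.241

At the steady state, Δk = 0, so s·k^α = (n + g + δ)·k.
Rearranging, k^(1−α) = s / (n + g + δ).
k^0.62 = 0.31 / (0.004 + 0.018 + 0.097) = 0.31 / 0.119 = 2.6050
k* = 2.6050^(1/0.62) ≈ 4.6844
y* = (k*)^α = 4.6844^0.38 ≈ 1.7982
c* = (1 − s)·y* = (1 − 0.31) × 1.7982 ≈ 1.2408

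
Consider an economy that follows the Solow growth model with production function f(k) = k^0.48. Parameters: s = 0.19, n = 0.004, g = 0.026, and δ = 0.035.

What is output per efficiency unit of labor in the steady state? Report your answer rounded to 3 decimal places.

y* ≈ 2.692

In steady state, investment equals break-even investment: s·k^α = (n + g + δ)·k.
Rearranging, k^(1−α) = s / (n + g + δ).
k^0.52 = 0.19 / (0.004 + 0.026 + 0.035) = 0.19 / 0.065 = 2.9231
k* = 2.9231^(1/0.52) ≈ 7.8678
y* = (k*)^α = 7.8678^0.48 ≈ 2.6916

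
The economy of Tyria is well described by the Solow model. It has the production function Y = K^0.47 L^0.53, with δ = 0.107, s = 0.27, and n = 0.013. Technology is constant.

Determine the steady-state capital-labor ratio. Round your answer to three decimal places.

At the steady state, Δk = 0, so s·k^α = (n + δ)·k.
Rearranging, k^(1−α) = s / (n + δ).
k^0.53 = 0.27 / (0.013 + 0.107) = 0.27 / 0.120 = 2.2500
k* = 2.2500^(1/0.53) ≈ 4.6184

k* ≈ 4.618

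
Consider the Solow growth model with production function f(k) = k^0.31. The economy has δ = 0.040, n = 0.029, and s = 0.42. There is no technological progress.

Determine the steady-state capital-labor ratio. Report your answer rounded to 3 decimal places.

k* ≈ 13.703

In steady state, investment equals break-even investment: s·k^α = (n + δ)·k.
Rearranging, k^(1−α) = s / (n + δ).
k^0.69 = 0.42 / (0.029 + 0.040) = 0.42 / 0.069 = 6.0870
k* = 6.0870^(1/0.69) ≈ 13.7030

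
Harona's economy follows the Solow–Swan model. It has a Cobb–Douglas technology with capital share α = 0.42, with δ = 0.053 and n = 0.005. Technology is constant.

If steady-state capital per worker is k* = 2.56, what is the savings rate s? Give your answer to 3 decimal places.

Steady state requires s·f(k) = (n + δ)·k, i.e. s·k^α = (n + δ)·k.
So s / (n + δ) = (k*)^(1−α) = 2.56^0.58 = 1.7250.
Therefore s = 1.7250 × (n + δ) = 1.7250 × 0.058 = 0.1001.

s ≈ 0.100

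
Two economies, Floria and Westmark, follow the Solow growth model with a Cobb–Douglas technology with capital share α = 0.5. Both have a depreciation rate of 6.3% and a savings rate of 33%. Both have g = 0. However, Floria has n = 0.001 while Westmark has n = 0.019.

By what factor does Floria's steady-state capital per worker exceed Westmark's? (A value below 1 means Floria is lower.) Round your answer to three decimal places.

ratio ≈ 1.642

Steady-state k* = [s/(n + δ)]^(1/(1−α)), so the ratio is [ (s_F/(n + δ)_F) / (s_W/(n + δ)_W) ]^2.
s_F/(n + δ)_F = 0.33/0.064 = 5.1563; s_W/(n + δ)_W = 0.33/0.082 = 4.0244.
Ratio = (5.1563/4.0244)^2 = 1.2813^2 ≈ 1.6417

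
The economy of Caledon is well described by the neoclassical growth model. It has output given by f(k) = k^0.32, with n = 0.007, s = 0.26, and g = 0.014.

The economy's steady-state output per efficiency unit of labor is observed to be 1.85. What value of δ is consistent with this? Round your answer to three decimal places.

At the steady state, Δk = 0, so s·k^α = (n + g + δ)·k.
Since y* = [s/(n + g + δ)]^(α/(1−α)), we have s/(n + g + δ) = (y*)^((1−α)/α) = 1.85^2.125 = 3.6961.
Therefore n + g + δ = s / 3.6961 = 0.26 / 3.6961 = 0.0703, so δ = 0.0703 − 0.021 = 0.0493.

δ ≈ 0.049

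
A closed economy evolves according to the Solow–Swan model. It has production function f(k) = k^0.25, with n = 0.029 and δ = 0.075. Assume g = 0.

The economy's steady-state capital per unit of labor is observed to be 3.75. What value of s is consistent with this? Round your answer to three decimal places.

At the steady state, Δk = 0, so s·k^α = (n + δ)·k.
So s / (n + δ) = (k*)^(1−α) = 3.75^0.75 = 2.6948.
Therefore s = 2.6948 × (n + δ) = 2.6948 × 0.104 = 0.2803.

s ≈ 0.280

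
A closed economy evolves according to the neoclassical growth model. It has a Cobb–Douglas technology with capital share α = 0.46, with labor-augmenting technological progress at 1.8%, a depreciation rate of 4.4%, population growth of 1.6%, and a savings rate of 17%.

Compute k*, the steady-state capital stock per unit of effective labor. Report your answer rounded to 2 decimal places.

In steady state, investment equals break-even investment: s·k^α = (n + g + δ)·k.
Dividing both sides by k: k^(1−α) = s / (n + g + δ).
k^0.54 = 0.17 / (0.016 + 0.018 + 0.044) = 0.17 / 0.078 = 2.1795
k* = 2.1795^(1/0.54) ≈ 4.2324

k* ≈ 4.23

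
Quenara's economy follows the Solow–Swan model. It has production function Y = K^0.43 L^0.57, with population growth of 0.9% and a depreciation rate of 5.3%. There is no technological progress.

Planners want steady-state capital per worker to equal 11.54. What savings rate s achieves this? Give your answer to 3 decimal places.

s ≈ 0.250

In steady state, investment equals break-even investment: s·k^α = (n + δ)·k.
So s / (n + δ) = (k*)^(1−α) = 11.54^0.57 = 4.0314.
Therefore s = 4.0314 × (n + δ) = 4.0314 × 0.062 = 0.2499.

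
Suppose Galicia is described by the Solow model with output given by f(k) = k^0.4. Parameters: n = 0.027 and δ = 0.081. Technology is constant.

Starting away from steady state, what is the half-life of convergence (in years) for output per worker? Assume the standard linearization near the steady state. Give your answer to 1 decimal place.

about 10.7 years

Near the steady state the convergence rate is λ = (1 − α)(n + δ).
λ = (1 − 0.4) × 0.108 = 0.6 × 0.108 = 0.0648
Half-life = ln 2 / λ = 0.6931 / 0.0648 ≈ 10.70 years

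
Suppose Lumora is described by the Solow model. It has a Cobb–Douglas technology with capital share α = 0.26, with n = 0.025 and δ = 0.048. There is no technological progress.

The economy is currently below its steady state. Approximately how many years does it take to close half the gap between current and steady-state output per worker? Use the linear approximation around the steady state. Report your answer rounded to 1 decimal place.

t_½ ≈ 12.8 years

Near the steady state the convergence rate is λ = (1 − α)(n + δ).
λ = (1 − 0.26) × 0.073 = 0.74 × 0.073 = 0.05402
Half-life = ln 2 / λ = 0.6931 / 0.05402 ≈ 12.83 years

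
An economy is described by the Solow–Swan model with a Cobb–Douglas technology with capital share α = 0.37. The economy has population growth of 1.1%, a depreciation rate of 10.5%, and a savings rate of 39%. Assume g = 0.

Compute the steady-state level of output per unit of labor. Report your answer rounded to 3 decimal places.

In steady state, investment equals break-even investment: s·k^α = (n + δ)·k.
Rearranging, k^(1−α) = s / (n + δ).
k^0.63 = 0.39 / (0.011 + 0.105) = 0.39 / 0.116 = 3.3621
k* = 3.3621^(1/0.63) ≈ 6.8531
y* = (k*)^α = 6.8531^0.37 ≈ 2.0383

y* ≈ 2.038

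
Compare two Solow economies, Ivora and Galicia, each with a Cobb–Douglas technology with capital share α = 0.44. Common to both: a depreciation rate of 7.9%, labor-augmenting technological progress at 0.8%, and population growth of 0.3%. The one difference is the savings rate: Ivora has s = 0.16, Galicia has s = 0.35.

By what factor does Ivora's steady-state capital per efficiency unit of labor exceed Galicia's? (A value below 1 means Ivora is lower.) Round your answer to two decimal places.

ratio ≈ 0.25

Steady-state k* = [s/(n + g + δ)]^(1/(1−α)), so the ratio is [ (s_I/(n + g + δ)_I) / (s_G/(n + g + δ)_G) ]^1.7857.
s_I/(n + g + δ)_I = 0.16/0.090 = 1.7778; s_G/(n + g + δ)_G = 0.35/0.090 = 3.8889.
Ratio = (1.7778/3.8889)^1.7857 = 0.4571^1.7857 ≈ 0.2471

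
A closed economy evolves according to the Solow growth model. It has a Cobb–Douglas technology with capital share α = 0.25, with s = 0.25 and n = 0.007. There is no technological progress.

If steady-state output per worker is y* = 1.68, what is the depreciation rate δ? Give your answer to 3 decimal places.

δ ≈ 0.046

In steady state, investment equals break-even investment: s·k^α = (n + δ)·k.
Since y* = [s/(n + δ)]^(α/(1−α)), we have s/(n + δ) = (y*)^((1−α)/α) = 1.68^3 = 4.7416.
Therefore n + δ = s / 4.7416 = 0.25 / 4.7416 = 0.0527, so δ = 0.0527 − 0.007 = 0.0457.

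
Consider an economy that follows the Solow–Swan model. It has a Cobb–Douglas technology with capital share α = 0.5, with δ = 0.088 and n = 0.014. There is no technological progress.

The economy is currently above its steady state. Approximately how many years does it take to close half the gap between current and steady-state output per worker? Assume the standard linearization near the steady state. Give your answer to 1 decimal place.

Near the steady state the convergence rate is λ = (1 − α)(n + δ).
λ = (1 − 0.5) × 0.102 = 0.5 × 0.102 = 0.0510
Half-life = ln 2 / λ = 0.6931 / 0.0510 ≈ 13.59 years

about 13.6 years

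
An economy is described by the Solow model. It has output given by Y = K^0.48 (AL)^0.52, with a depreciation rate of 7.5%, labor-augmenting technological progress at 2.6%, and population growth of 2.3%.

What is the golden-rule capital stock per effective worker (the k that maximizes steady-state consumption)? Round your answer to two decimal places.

k_gold ≈ 13.50

The golden rule sets f'(k) = n + g + δ, i.e. α·k^(α−1) = n + g + δ.
So k^(1−α) = α / (n + g + δ) = 0.48 / 0.124 = 3.8710.
k_gold = 3.8710^(1/0.52) ≈ 13.5030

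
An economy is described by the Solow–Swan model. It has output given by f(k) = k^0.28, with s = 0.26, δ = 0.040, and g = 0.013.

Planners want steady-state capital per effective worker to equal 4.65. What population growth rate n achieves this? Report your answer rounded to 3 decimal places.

n ≈ 0.033

In steady state, investment equals break-even investment: s·k^α = (n + g + δ)·k.
So s / (n + g + δ) = (k*)^(1−α) = 4.65^0.72 = 3.0239.
Therefore n + g + δ = s / 3.0239 = 0.26 / 3.0239 = 0.0860, so n = 0.0860 − 0.053 = 0.0330.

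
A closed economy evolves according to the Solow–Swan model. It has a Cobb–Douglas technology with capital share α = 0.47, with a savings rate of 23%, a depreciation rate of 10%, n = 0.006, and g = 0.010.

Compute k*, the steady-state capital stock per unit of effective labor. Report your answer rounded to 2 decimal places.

In steady state, investment equals break-even investment: s·k^α = (n + g + δ)·k.
Dividing both sides by k: k^(1−α) = s / (n + g + δ).
k^0.53 = 0.23 / (0.006 + 0.010 + 0.100) = 0.23 / 0.116 = 1.9828
k* = 1.9828^(1/0.53) ≈ 3.6383

k* = 3.64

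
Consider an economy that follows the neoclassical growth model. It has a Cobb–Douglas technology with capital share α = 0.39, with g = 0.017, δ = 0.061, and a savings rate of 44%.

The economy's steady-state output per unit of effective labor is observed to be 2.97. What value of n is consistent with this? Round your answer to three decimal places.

n ≈ 0.002

At the steady state, Δk = 0, so s·k^α = (n + g + δ)·k.
Since y* = [s/(n + g + δ)]^(α/(1−α)), we have s/(n + g + δ) = (y*)^((1−α)/α) = 2.97^1.5641 = 5.4883.
Therefore n + g + δ = s / 5.4883 = 0.44 / 5.4883 = 0.0802, so n = 0.0802 − 0.078 = 0.0022.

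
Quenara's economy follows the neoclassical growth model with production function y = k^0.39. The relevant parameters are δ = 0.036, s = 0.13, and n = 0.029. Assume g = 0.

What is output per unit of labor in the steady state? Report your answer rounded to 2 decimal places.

In steady state, investment equals break-even investment: s·k^α = (n + δ)·k.
Rearranging, k^(1−α) = s / (n + δ).
k^0.61 = 0.13 / (0.029 + 0.036) = 0.13 / 0.065 = 2.0000
k* = 2.0000^(1/0.61) ≈ 3.1152
y* = (k*)^α = 3.1152^0.39 ≈ 1.5576

y* ≈ 1.56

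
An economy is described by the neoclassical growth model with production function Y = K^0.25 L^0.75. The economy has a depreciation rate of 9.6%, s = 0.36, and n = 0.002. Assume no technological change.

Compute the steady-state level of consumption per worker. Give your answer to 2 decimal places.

c* = 0.99

At the steady state, Δk = 0, so s·k^α = (n + δ)·k.
Dividing both sides by k: k^(1−α) = s / (n + δ).
k^0.75 = 0.36 / (0.002 + 0.096) = 0.36 / 0.098 = 3.6735
k* = 3.6735^(1/0.75) ≈ 5.6681
y* = (k*)^α = 5.6681^0.25 ≈ 1.5430
c* = (1 − s)·y* = (1 − 0.36) × 1.5430 ≈ 0.9875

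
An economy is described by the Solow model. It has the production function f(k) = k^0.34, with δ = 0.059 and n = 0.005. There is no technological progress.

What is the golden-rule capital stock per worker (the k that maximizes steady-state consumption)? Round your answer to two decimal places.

k_gold ≈ 12.56

The golden rule sets f'(k) = n + δ, i.e. α·k^(α−1) = n + δ.
So k^(1−α) = α / (n + δ) = 0.34 / 0.064 = 5.3125.
k_gold = 5.3125^(1/0.66) ≈ 12.5585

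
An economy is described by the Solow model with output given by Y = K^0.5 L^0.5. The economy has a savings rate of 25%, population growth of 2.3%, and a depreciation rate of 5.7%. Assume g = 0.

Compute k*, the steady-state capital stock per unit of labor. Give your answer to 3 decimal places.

In steady state, investment equals break-even investment: s·k^α = (n + δ)·k.
Dividing both sides by k: k^(1−α) = s / (n + δ).
k^0.5 = 0.25 / (0.023 + 0.057) = 0.25 / 0.080 = 3.1250
k* = 3.1250^(1/0.5) ≈ 9.7656

k* ≈ 9.766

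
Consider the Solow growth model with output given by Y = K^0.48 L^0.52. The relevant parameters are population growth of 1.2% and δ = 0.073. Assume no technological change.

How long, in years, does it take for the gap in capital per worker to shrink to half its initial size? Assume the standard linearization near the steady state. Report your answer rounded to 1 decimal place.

t_½ ≈ 15.7 years

Near the steady state the convergence rate is λ = (1 − α)(n + δ).
λ = (1 − 0.48) × 0.085 = 0.52 × 0.085 = 0.0442
Half-life = ln 2 / λ = 0.6931 / 0.0442 ≈ 15.68 years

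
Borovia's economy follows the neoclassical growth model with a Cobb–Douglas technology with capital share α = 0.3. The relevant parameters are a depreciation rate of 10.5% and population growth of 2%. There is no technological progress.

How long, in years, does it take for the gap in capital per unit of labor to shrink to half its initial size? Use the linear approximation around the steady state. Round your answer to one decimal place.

t_½ ≈ 7.9 years

Near the steady state the convergence rate is λ = (1 − α)(n + δ).
λ = (1 − 0.3) × 0.125 = 0.7 × 0.125 = 0.0875
Half-life = ln 2 / λ = 0.6931 / 0.0875 ≈ 7.92 years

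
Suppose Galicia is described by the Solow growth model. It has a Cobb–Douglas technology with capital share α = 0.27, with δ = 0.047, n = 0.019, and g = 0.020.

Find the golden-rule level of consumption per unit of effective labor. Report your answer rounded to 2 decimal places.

c_gold ≈ 1.11

At the golden rule, f'(k) = n + g + δ, so α·k^(α−1) = n + g + δ and k_gold = (α/(n + g + δ))^(1/(1−α)).
k_gold = (0.27/0.086)^(1/0.73) = 3.1395^1.3699 ≈ 4.7935
c_gold = f(k_gold) − (n + g + δ)·k_gold = 1.5268 − 0.086×4.7935 ≈ 1.1146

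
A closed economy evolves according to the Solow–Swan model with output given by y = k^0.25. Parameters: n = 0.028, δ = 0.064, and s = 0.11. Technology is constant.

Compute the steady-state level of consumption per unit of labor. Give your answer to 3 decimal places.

In steady state, investment equals break-even investment: s·k^α = (n + δ)·k.
Rearranging, k^(1−α) = s / (n + δ).
k^0.75 = 0.11 / (0.028 + 0.064) = 0.11 / 0.092 = 1.1957
k* = 1.1957^(1/0.75) ≈ 1.2691
y* = (k*)^α = 1.2691^0.25 ≈ 1.0614
c* = (1 − s)·y* = (1 − 0.11) × 1.0614 ≈ 0.9446

c* = 0.945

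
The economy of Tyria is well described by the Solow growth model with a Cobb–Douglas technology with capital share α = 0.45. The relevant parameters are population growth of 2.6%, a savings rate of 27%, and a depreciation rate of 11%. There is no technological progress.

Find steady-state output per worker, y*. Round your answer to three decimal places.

In steady state, investment equals break-even investment: s·k^α = (n + δ)·k.
Rearranging, k^(1−α) = s / (n + δ).
k^0.55 = 0.27 / (0.026 + 0.110) = 0.27 / 0.136 = 1.9853
k* = 1.9853^(1/0.55) ≈ 3.4794
y* = (k*)^α = 3.4794^0.45 ≈ 1.7526

y* ≈ 1.753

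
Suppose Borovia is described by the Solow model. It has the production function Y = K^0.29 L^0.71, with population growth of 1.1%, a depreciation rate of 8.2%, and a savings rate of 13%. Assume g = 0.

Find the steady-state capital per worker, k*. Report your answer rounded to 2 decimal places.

k* = 1.60

In steady state, investment equals break-even investment: s·k^α = (n + δ)·k.
Rearranging, k^(1−α) = s / (n + δ).
k^0.71 = 0.13 / (0.011 + 0.082) = 0.13 / 0.093 = 1.3978
k* = 1.3978^(1/0.71) ≈ 1.6027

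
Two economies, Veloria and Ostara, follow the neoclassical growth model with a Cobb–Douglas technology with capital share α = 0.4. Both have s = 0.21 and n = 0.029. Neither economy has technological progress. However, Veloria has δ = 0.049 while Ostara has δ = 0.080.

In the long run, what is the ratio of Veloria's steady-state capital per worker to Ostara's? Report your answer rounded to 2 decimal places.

Steady-state k* = [s/(n + δ)]^(1/(1−α)), so the ratio is [ (s_V/(n + δ)_V) / (s_O/(n + δ)_O) ]^1.6667.
s_V/(n + δ)_V = 0.21/0.078 = 2.6923; s_O/(n + δ)_O = 0.21/0.109 = 1.9266.
Ratio = (2.6923/1.9266)^1.6667 = 1.3974^1.6667 ≈ 1.7467

k*_V / k*_O ≈ 1.75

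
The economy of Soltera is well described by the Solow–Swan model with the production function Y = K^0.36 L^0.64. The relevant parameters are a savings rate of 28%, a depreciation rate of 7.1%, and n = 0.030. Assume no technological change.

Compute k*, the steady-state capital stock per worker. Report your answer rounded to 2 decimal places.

At the steady state, Δk = 0, so s·k^α = (n + δ)·k.
Dividing both sides by k: k^(1−α) = s / (n + δ).
k^0.64 = 0.28 / (0.030 + 0.071) = 0.28 / 0.101 = 2.7723
k* = 2.7723^(1/0.64) ≈ 4.9197

k* ≈ 4.92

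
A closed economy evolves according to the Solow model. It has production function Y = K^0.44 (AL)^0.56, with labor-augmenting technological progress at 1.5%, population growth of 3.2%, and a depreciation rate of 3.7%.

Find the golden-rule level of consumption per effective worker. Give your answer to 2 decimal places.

c_gold ≈ 2.06

At the golden rule, f'(k) = n + g + δ, so α·k^(α−1) = n + g + δ and k_gold = (α/(n + g + δ))^(1/(1−α)).
k_gold = (0.44/0.084)^(1/0.56) = 5.2381^1.7857 ≈ 19.2410
c_gold = f(k_gold) − (n + g + δ)·k_gold = 3.6733 − 0.084×19.2410 ≈ 2.0571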